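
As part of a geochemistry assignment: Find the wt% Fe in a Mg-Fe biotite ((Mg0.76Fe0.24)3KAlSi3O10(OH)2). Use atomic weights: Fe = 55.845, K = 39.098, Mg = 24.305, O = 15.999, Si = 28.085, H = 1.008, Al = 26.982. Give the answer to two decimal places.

9.14 mass %

Molar mass of (Mg0.76Fe0.24)3KAlSi3O10(OH)2: 2.28·24.305 + 0.72·55.845 + 1·39.098 + 1·26.982 + 3·28.085 + 12·15.999 + 2·1.008 = 439.963 g/mol.
Mass of Fe per formula unit: 0.72 × 55.845 = 40.208 g.
Weight fraction Fe = 40.208 / 439.963 = 0.0914.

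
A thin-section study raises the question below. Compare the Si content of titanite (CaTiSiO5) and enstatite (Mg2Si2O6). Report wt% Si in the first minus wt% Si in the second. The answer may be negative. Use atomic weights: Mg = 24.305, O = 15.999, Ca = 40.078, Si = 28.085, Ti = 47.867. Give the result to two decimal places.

-13.65 percentage points

M(CaTiSiO5) = 196.025 g/mol, so wt% Si = 28.085/196.025 × 100 = 14.33%.
M(Mg2Si2O6) = 200.774 g/mol, so wt% Si = 56.170/200.774 × 100 = 27.98%.
14.33 − 27.98 = -13.65 pp.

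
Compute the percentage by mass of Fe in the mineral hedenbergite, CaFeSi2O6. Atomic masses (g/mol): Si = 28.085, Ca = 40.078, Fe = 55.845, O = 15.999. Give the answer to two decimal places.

Molar mass of CaFeSi2O6: 1×40.078 + 1×55.845 + 2×28.085 + 6×15.999 = 248.087 g/mol.
Mass of Fe per formula unit: 1 × 55.845 = 55.845 g.
Weight fraction Fe = 55.845 / 248.087 = 0.2251.

22.51 mass %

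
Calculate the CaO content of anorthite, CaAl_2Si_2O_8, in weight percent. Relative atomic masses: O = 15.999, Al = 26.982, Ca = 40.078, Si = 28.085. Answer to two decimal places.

Formula mass = 278.204 g/mol.
1 Ca → 1.0000 mol CaO per formula unit; M(CaO) = 56.077, so CaO mass = 56.077 g.
56.077/278.204 × 100 = 20.16 wt%.

20.16 wt%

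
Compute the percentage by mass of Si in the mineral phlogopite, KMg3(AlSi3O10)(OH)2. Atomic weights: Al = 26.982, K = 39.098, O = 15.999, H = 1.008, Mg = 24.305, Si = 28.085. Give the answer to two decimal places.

M(KMg3(AlSi3O10)(OH)2) = 417.254 g/mol.
Si contributes 3 × 28.085 = 84.255 g per mole.
84.255/417.254 = 0.2019 → 20.19%.

20.19 weight percent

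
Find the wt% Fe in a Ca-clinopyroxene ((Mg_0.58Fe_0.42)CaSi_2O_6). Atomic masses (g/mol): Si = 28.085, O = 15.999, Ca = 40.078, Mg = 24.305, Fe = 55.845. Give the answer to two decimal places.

M((Mg_0.58Fe_0.42)CaSi_2O_6) = 229.794 g/mol.
Fe contributes 0.42 × 55.845 = 23.455 g per mole.
23.455/229.794 = 0.1021 → 10.21%.

10.21 wt%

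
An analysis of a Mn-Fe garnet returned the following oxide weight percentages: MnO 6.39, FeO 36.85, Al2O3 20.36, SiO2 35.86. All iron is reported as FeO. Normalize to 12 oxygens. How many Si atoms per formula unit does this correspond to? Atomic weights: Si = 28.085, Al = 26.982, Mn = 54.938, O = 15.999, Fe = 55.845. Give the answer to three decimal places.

MnO: 6.39/70.937 = 0.09008 mol → 0.09008 mol Mn, 0.09008 mol O.
FeO: 36.85/71.844 = 0.51292 mol → 0.51292 mol Fe, 0.51292 mol O.
Al2O3: 20.36/101.961 = 0.19968 mol → 0.39936 mol Al, 0.59904 mol O.
SiO2: 35.86/60.083 = 0.59684 mol → 0.59684 mol Si, 1.19368 mol O.
Total oxygen = 2.39572 mol. Normalization factor = 12/2.39572 = 5.00893.
Si per 12 O = 0.59684 × 5.00893 = 2.990.

2.990 Si apfu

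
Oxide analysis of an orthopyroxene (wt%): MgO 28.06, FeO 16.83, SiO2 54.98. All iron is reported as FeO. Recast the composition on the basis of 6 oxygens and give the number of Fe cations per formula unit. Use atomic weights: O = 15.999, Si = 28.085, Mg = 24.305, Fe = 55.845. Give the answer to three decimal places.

28.06 wt% MgO ÷ 40.304 g/mol = 0.69621 mol, giving 0.69621 Mg and 0.69621 O.
16.83 wt% FeO ÷ 71.844 g/mol = 0.23426 mol, giving 0.23426 Fe and 0.23426 O.
54.98 wt% SiO2 ÷ 60.083 g/mol = 0.91507 mol, giving 0.91507 Si and 1.83014 O.
Oxygen sums to 2.76061; scaling by 6/2.76061 = 2.17343 puts the formula on 6 O.
Fe: 0.23426 × 2.17343 = 0.509 atoms per formula unit.

0.509 Fe apfu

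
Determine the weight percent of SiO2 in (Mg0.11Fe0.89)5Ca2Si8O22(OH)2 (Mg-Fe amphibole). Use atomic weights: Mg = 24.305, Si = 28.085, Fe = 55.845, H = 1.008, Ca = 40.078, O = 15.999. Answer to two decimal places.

Formula mass = 952.706 g/mol.
8 Si → 8.0000 mol SiO2 per formula unit; M(SiO2) = 60.083, so SiO2 mass = 480.664 g.
480.664/952.706 × 100 = 50.45 wt%.

50.45 wt%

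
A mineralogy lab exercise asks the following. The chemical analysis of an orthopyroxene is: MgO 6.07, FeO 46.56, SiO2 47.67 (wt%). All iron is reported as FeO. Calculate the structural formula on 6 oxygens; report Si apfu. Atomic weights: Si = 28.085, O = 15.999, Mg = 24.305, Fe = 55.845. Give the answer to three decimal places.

6.07 wt% MgO ÷ 40.304 g/mol = 0.15061 mol, giving 0.15061 Mg and 0.15061 O.
46.56 wt% FeO ÷ 71.844 g/mol = 0.64807 mol, giving 0.64807 Fe and 0.64807 O.
47.67 wt% SiO2 ÷ 60.083 g/mol = 0.79340 mol, giving 0.79340 Si and 1.58680 O.
Oxygen sums to 2.38548; scaling by 6/2.38548 = 2.51522 puts the formula on 6 O.
Si: 0.79340 × 2.51522 = 1.996 atoms per formula unit.

1.996 Si apfu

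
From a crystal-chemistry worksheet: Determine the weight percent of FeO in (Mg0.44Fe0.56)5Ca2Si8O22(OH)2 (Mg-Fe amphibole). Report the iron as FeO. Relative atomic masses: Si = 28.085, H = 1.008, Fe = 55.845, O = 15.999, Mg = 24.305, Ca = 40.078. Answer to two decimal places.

22.33 wt%

Molar mass of (Mg0.44Fe0.56)5Ca2Si8O22(OH)2 = 2.20·24.305 + 2.80·55.845 + 2·40.078 + 8·28.085 + 24·15.999 + 2·1.008 = 900.665 g/mol.
Each formula unit contains 2.80 Fe, equivalent to 2.80/1 = 2.8000 mol FeO.
M(FeO) = 1×55.845 + 1×15.999 = 71.844 g/mol.
Mass of FeO per formula unit = 2.8000 × 71.844 = 201.163 g.
FeO wt% = 201.163 / 900.665 × 100 = 22.33%.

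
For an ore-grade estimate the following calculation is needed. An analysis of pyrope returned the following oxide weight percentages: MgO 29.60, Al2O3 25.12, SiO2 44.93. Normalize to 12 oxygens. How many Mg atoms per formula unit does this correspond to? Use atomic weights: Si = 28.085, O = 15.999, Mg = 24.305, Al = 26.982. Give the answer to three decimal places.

MgO (M=40.304): mol = 0.73442; Mg = 0.73442, O = 0.73442.
Al2O3 (M=101.961): mol = 0.24637; Al = 0.49274, O = 0.73911.
SiO2 (M=60.083): mol = 0.74780; Si = 0.74780, O = 1.49560.
ΣO = 2.96913; factor = 12/ΣO = 4.04159.
Mg apfu = 0.73442 × 4.04159 = 2.968.

2.968 Mg apfu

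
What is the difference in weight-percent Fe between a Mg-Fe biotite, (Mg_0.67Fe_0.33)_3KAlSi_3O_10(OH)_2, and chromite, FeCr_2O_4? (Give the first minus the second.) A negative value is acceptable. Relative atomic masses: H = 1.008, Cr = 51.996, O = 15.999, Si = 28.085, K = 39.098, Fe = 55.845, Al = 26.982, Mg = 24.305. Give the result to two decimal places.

-12.62 percentage points

First mineral: 55.287 g Fe in 448.479 g formula = 12.33 wt% Fe.
Second mineral: 55.845 g Fe in 223.833 g formula = 24.95 wt% Fe.
12.33% − 24.95% gives a difference of -12.62 percentage points.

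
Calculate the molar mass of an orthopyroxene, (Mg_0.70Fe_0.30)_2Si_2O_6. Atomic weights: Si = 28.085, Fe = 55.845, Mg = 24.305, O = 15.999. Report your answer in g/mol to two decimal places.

The formula mass is the sum 1.40·24.305 + 0.60·55.845 + 2·28.085 + 6·15.999.

219.70 g/mol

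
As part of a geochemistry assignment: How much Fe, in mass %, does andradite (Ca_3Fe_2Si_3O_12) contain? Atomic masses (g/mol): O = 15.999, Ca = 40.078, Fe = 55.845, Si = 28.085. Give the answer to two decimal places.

Molar mass of Ca_3Fe_2Si_3O_12: 3*40.078 + 2*55.845 + 3*28.085 + 12*15.999 = 508.167 g/mol.
Mass of Fe per formula unit: 2 × 55.845 = 111.690 g.
Weight fraction Fe = 111.690 / 508.167 = 0.2198.

21.98 mass %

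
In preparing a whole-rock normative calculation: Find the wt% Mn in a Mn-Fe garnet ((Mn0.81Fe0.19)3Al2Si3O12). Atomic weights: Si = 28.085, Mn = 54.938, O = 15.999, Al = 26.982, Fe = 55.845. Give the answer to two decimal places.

26.94 mass %

Molar mass of (Mn0.81Fe0.19)3Al2Si3O12: 2.43×54.938 + 0.57×55.845 + 2×26.982 + 3×28.085 + 12×15.999 = 495.538 g/mol.
Mass of Mn per formula unit: 2.43 × 54.938 = 133.499 g.
Weight fraction Mn = 133.499 / 495.538 = 0.2694.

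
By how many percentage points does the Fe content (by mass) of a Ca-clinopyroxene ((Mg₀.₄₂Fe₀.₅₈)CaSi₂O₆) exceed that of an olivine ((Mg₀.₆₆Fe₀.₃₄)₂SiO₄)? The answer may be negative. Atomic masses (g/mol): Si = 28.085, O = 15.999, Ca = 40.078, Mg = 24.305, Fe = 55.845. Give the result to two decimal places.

M((Mg₀.₄₂Fe₀.₅₈)CaSi₂O₆) = 234.840 g/mol, so wt% Fe = 32.390/234.840 × 100 = 13.79%.
M((Mg₀.₆₆Fe₀.₃₄)₂SiO₄) = 162.138 g/mol, so wt% Fe = 37.975/162.138 × 100 = 23.42%.
13.79 − 23.42 = -9.63 pp.

-9.63 percentage points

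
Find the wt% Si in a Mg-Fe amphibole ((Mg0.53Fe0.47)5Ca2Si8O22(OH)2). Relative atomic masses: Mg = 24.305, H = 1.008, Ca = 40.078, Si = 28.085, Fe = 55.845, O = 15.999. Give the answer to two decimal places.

Molar mass of (Mg0.53Fe0.47)5Ca2Si8O22(OH)2: 2.65*24.305 + 2.35*55.845 + 2*40.078 + 8*28.085 + 24*15.999 + 2*1.008 = 886.472 g/mol.
Mass of Si per formula unit: 8 × 28.085 = 224.680 g.
Weight fraction Si = 224.680 / 886.472 = 0.2535.

25.35 mass %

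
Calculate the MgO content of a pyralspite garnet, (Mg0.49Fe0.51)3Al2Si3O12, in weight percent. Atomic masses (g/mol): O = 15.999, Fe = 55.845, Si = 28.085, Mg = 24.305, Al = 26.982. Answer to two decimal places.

13.13 wt%

Formula mass = 451.378 g/mol.
1.47 Mg → 1.4700 mol MgO per formula unit; M(MgO) = 40.304, so MgO mass = 59.247 g.
59.247/451.378 × 100 = 13.13 wt%.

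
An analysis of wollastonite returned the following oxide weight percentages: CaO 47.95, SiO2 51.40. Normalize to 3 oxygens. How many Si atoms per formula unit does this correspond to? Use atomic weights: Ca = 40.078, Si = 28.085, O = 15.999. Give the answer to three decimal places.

1.000 Si apfu

CaO: 47.95/56.077 = 0.85507 mol → 0.85507 mol Ca, 0.85507 mol O.
SiO2: 51.40/60.083 = 0.85548 mol → 0.85548 mol Si, 1.71096 mol O.
Total oxygen = 2.56603 mol. Normalization factor = 3/2.56603 = 1.16912.
Si per 3 O = 0.85548 × 1.16912 = 1.000.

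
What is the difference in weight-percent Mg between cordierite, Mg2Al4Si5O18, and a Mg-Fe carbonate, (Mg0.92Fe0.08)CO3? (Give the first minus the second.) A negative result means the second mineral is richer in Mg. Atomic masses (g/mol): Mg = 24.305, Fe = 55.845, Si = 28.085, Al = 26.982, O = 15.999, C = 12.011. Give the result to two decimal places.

-17.44 percentage points

M(Mg2Al4Si5O18) = 584.945 g/mol, so wt% Mg = 48.610/584.945 × 100 = 8.31%.
M((Mg0.92Fe0.08)CO3) = 86.836 g/mol, so wt% Mg = 22.361/86.836 × 100 = 25.75%.
8.31 − 25.75 = -17.44 pp.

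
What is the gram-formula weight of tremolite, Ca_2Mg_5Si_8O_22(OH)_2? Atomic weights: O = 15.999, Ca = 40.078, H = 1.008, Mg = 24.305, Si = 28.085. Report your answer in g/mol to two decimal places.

Ca: 2 × 40.078 = 80.1560
Mg: 5 × 24.305 = 121.5250
Si: 8 × 28.085 = 224.6800
O: 24 × 15.999 = 383.9760
H: 2 × 1.008 = 2.0160
Summing the contributions gives the formula mass.

812.35 g/mol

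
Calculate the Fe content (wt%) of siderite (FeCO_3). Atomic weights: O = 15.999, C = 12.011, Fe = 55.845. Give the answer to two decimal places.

48.20 wt%

Molar mass of FeCO_3: 1·55.845 + 1·12.011 + 3·15.999 = 115.853 g/mol.
Mass of Fe per formula unit: 1 × 55.845 = 55.845 g.
Weight fraction Fe = 55.845 / 115.853 = 0.4820.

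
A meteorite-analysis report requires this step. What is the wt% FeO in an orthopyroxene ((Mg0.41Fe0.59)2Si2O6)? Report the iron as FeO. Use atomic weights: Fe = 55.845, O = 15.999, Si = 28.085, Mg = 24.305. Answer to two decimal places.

35.62 wt%

Molar mass of (Mg0.41Fe0.59)2Si2O6 = 0.82*24.305 + 1.18*55.845 + 2*28.085 + 6*15.999 = 237.991 g/mol.
Each formula unit contains 1.18 Fe, equivalent to 1.18/1 = 1.1800 mol FeO.
M(FeO) = 1×55.845 + 1×15.999 = 71.844 g/mol.
Mass of FeO per formula unit = 1.1800 × 71.844 = 84.776 g.
FeO wt% = 84.776 / 237.991 × 100 = 35.62%.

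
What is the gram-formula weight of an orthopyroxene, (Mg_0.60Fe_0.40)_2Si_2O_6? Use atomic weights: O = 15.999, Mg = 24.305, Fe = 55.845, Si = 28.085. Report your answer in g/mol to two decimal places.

The formula mass is the sum 1.20·24.305 + 0.80·55.845 + 2·28.085 + 6·15.999.

226.01 g/mol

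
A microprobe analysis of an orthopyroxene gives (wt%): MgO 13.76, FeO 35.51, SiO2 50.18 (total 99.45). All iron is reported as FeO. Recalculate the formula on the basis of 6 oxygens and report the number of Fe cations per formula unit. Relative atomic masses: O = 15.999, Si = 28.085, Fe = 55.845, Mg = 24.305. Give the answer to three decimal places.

1.183 Fe apfu

13.76 wt% MgO ÷ 40.304 g/mol = 0.34141 mol, giving 0.34141 Mg and 0.34141 O.
35.51 wt% FeO ÷ 71.844 g/mol = 0.49427 mol, giving 0.49427 Fe and 0.49427 O.
50.18 wt% SiO2 ÷ 60.083 g/mol = 0.83518 mol, giving 0.83518 Si and 1.67036 O.
Oxygen sums to 2.50604; scaling by 6/2.50604 = 2.39422 puts the formula on 6 O.
Fe: 0.49427 × 2.39422 = 1.183 atoms per formula unit.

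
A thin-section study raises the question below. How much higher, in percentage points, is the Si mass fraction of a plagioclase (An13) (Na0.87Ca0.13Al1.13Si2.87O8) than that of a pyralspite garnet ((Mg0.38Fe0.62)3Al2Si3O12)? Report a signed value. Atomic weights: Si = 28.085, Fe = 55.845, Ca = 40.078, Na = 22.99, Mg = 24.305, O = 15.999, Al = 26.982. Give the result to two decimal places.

First mineral: 80.604 g Si in 264.297 g formula = 30.50 wt% Si.
Second mineral: 84.255 g Si in 461.786 g formula = 18.25 wt% Si.
30.50% − 18.25% gives a difference of 12.25 percentage points.

12.25 percentage points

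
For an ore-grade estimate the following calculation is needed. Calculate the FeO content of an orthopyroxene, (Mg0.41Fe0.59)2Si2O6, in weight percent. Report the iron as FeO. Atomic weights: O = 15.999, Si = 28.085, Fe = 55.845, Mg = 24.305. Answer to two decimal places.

Molar mass of (Mg0.41Fe0.59)2Si2O6 = 0.82·24.305 + 1.18·55.845 + 2·28.085 + 6·15.999 = 237.991 g/mol.
Each formula unit contains 1.18 Fe, equivalent to 1.18/1 = 1.1800 mol FeO.
M(FeO) = 1×55.845 + 1×15.999 = 71.844 g/mol.
Mass of FeO per formula unit = 1.1800 × 71.844 = 84.776 g.
FeO wt% = 84.776 / 237.991 × 100 = 35.62%.

35.62 wt%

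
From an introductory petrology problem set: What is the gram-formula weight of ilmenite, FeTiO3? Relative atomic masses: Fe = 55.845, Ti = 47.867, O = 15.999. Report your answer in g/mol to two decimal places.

151.71 g/mol

M = 1(55.845) + 1(47.867) + 3(15.999)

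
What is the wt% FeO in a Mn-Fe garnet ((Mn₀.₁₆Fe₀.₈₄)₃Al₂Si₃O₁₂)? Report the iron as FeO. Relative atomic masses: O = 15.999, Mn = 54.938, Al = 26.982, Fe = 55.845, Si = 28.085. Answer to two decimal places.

Formula mass = 497.307 g/mol.
2.52 Fe → 2.5200 mol FeO per formula unit; M(FeO) = 71.844, so FeO mass = 181.047 g.
181.047/497.307 × 100 = 36.41 wt%.

36.41 wt%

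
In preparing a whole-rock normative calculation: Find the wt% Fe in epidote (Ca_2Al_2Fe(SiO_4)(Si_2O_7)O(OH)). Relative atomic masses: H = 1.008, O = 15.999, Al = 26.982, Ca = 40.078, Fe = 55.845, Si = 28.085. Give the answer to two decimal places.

11.56 wt%

M(Ca_2Al_2Fe(SiO_4)(Si_2O_7)O(OH)) = 483.215 g/mol.
Fe contributes 1 × 55.845 = 55.845 g per mole.
55.845/483.215 = 0.1156 → 11.56%.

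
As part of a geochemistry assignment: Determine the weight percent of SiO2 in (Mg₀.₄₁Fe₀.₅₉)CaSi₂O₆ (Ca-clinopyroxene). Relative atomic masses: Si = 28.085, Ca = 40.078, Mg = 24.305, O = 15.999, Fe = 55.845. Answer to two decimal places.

51.10 wt%

Molar mass of (Mg₀.₄₁Fe₀.₅₉)CaSi₂O₆ = 0.41×24.305 + 0.59×55.845 + 1×40.078 + 2×28.085 + 6×15.999 = 235.156 g/mol.
Each formula unit contains 2 Si, equivalent to 2/1 = 2.0000 mol SiO2.
M(SiO2) = 1×28.085 + 2×15.999 = 60.083 g/mol.
Mass of SiO2 per formula unit = 2.0000 × 60.083 = 120.166 g.
SiO2 wt% = 120.166 / 235.156 × 100 = 51.10%.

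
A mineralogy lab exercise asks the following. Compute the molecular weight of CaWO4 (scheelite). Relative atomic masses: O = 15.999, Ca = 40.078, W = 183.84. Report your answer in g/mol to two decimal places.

287.91 g/mol

Ca: 1 × 40.078 = 40.0780
W: 1 × 183.84 = 183.8400
O: 4 × 15.999 = 63.9960
Summing the contributions gives the formula mass.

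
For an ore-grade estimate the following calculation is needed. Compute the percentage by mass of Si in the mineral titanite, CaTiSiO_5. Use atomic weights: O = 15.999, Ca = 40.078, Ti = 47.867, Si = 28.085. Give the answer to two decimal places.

14.33 weight percent

Formula mass = 1*40.078 + 1*47.867 + 1*28.085 + 5*15.999 = 196.025 g/mol, of which 28.085 g is Si.
So Si makes up 28.085/196.025 = 0.1433 of the mass, i.e. 14.33%.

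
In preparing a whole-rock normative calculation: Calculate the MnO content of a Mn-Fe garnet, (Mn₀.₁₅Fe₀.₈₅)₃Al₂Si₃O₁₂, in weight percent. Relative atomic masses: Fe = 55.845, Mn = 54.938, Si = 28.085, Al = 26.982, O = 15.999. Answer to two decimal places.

6.42 wt%

M((Mn₀.₁₅Fe₀.₈₅)₃Al₂Si₃O₁₂) = 497.334 g/mol; M(MnO) = 70.937 g/mol.
Moles MnO per formula unit = 0.45 Mn ÷ 1 = 0.4500.
MnO fraction = (0.4500 × 70.937) / 497.334 = 31.922/497.334 = 0.0642.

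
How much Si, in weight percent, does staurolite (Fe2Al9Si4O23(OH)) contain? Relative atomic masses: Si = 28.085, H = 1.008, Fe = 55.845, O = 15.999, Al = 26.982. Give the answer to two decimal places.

13.19 weight percent

M(Fe2Al9Si4O23(OH)) = 851.852 g/mol.
Si contributes 4 × 28.085 = 112.340 g per mole.
112.340/851.852 = 0.1319 → 13.19%.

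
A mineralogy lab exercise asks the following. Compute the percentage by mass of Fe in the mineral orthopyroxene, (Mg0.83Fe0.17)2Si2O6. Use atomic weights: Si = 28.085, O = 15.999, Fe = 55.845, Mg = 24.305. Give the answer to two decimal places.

Formula mass = 1.66×24.305 + 0.34×55.845 + 2×28.085 + 6×15.999 = 211.498 g/mol, of which 18.987 g is Fe.
So Fe makes up 18.987/211.498 = 0.0898 of the mass, i.e. 8.98%.

8.98 mass %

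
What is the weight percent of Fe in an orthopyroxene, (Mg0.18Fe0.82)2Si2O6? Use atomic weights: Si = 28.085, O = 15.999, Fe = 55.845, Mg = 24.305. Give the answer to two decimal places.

36.27 wt%

Formula mass = 0.36*24.305 + 1.64*55.845 + 2*28.085 + 6*15.999 = 252.500 g/mol, of which 91.586 g is Fe.
So Fe makes up 91.586/252.500 = 0.3627 of the mass, i.e. 36.27%.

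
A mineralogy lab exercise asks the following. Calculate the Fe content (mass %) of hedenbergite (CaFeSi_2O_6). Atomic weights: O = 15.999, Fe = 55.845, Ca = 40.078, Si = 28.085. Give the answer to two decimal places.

22.51 mass %

Molar mass of CaFeSi_2O_6: 1×40.078 + 1×55.845 + 2×28.085 + 6×15.999 = 248.087 g/mol.
Mass of Fe per formula unit: 1 × 55.845 = 55.845 g.
Weight fraction Fe = 55.845 / 248.087 = 0.2251.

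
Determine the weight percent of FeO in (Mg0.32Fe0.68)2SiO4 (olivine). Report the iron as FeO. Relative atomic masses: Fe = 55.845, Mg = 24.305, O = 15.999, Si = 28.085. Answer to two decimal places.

53.22 wt%

Formula mass = 183.585 g/mol.
1.36 Fe → 1.3600 mol FeO per formula unit; M(FeO) = 71.844, so FeO mass = 97.708 g.
97.708/183.585 × 100 = 53.22 wt%.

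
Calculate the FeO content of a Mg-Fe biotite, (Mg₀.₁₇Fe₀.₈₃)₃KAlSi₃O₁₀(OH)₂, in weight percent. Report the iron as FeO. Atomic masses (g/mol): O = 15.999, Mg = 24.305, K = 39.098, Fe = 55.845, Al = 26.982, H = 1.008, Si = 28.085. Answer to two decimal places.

M((Mg₀.₁₇Fe₀.₈₃)₃KAlSi₃O₁₀(OH)₂) = 495.789 g/mol; M(FeO) = 71.844 g/mol.
Moles FeO per formula unit = 2.49 Fe ÷ 1 = 2.4900.
FeO fraction = (2.4900 × 71.844) / 495.789 = 178.892/495.789 = 0.3608.

36.08 wt%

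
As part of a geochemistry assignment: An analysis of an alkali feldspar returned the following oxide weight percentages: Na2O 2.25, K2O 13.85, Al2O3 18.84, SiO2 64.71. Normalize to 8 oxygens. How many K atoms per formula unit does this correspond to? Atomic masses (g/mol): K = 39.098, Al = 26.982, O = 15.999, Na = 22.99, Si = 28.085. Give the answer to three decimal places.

0.814 K apfu

2.25 wt% Na2O ÷ 61.979 g/mol = 0.03630 mol, giving 0.07260 Na and 0.03630 O.
13.85 wt% K2O ÷ 94.195 g/mol = 0.14704 mol, giving 0.29408 K and 0.14704 O.
18.84 wt% Al2O3 ÷ 101.961 g/mol = 0.18478 mol, giving 0.36956 Al and 0.55434 O.
64.71 wt% SiO2 ÷ 60.083 g/mol = 1.07701 mol, giving 1.07701 Si and 2.15402 O.
Oxygen sums to 2.89170; scaling by 8/2.89170 = 2.76654 puts the formula on 8 O.
K: 0.29408 × 2.76654 = 0.814 atoms per formula unit.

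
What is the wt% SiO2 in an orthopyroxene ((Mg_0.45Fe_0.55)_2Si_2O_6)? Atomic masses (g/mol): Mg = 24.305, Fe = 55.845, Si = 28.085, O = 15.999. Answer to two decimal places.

Formula mass = 235.468 g/mol.
2 Si → 2.0000 mol SiO2 per formula unit; M(SiO2) = 60.083, so SiO2 mass = 120.166 g.
120.166/235.468 × 100 = 51.03 wt%.

51.03 wt%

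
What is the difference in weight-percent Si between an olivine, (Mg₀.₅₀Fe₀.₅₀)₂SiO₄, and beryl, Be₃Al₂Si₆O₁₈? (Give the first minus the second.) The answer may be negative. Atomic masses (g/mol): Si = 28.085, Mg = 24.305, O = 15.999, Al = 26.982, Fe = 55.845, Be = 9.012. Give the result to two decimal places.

Si in (Mg₀.₅₀Fe₀.₅₀)₂SiO₄: molar mass 172.231 g/mol; 1×28.085 = 28.085 g → 16.31 wt%.
Si in Be₃Al₂Si₆O₁₈: molar mass 537.492 g/mol; 6×28.085 = 168.510 g → 31.35 wt%.
Difference = 16.31 − 31.35 = -15.04 percentage points.

-15.04 percentage points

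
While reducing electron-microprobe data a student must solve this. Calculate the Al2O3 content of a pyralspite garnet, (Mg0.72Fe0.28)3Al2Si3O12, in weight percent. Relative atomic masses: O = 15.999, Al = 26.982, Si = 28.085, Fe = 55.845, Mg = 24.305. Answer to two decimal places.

Formula mass = 429.616 g/mol.
2 Al → 1.0000 mol Al2O3 per formula unit; M(Al2O3) = 101.961, so Al2O3 mass = 101.961 g.
101.961/429.616 × 100 = 23.73 wt%.

23.73 wt%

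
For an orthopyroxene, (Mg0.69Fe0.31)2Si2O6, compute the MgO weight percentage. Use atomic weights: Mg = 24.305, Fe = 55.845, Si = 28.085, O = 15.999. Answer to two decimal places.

Molar mass of (Mg0.69Fe0.31)2Si2O6 = 1.38×24.305 + 0.62×55.845 + 2×28.085 + 6×15.999 = 220.329 g/mol.
Each formula unit contains 1.38 Mg, equivalent to 1.38/1 = 1.3800 mol MgO.
M(MgO) = 1×24.305 + 1×15.999 = 40.304 g/mol.
Mass of MgO per formula unit = 1.3800 × 40.304 = 55.620 g.
MgO wt% = 55.620 / 220.329 × 100 = 25.24%.

25.24 wt%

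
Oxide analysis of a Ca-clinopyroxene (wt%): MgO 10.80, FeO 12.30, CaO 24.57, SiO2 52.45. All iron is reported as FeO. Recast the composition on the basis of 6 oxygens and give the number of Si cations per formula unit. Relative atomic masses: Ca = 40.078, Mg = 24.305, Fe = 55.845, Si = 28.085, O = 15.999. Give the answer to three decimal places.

MgO: 10.80/40.304 = 0.26796 mol → 0.26796 mol Mg, 0.26796 mol O.
FeO: 12.30/71.844 = 0.17120 mol → 0.17120 mol Fe, 0.17120 mol O.
CaO: 24.57/56.077 = 0.43815 mol → 0.43815 mol Ca, 0.43815 mol O.
SiO2: 52.45/60.083 = 0.87296 mol → 0.87296 mol Si, 1.74592 mol O.
Total oxygen = 2.62323 mol. Normalization factor = 6/2.62323 = 2.28726.
Si per 6 O = 0.87296 × 2.28726 = 1.997.

1.997 Si apfu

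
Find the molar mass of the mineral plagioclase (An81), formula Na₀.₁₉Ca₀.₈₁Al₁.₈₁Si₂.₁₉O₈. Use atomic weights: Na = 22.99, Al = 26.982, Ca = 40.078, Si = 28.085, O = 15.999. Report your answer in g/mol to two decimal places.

The formula mass is the sum 0.19×22.99 + 0.81×40.078 + 1.81×26.982 + 2.19×28.085 + 8×15.999.

275.17 g/mol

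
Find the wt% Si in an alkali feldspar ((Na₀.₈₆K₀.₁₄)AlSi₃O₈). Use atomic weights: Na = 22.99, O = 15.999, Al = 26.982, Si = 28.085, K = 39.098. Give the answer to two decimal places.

31.86 mass %

Formula mass = 0.86×22.99 + 0.14×39.098 + 1×26.982 + 3×28.085 + 8×15.999 = 264.474 g/mol, of which 84.255 g is Si.
So Si makes up 84.255/264.474 = 0.3186 of the mass, i.e. 31.86%.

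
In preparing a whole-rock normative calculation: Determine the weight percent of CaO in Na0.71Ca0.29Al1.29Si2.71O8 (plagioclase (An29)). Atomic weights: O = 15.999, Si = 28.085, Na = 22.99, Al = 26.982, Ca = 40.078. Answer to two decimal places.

6.09 wt%

Formula mass = 266.855 g/mol.
0.29 Ca → 0.2900 mol CaO per formula unit; M(CaO) = 56.077, so CaO mass = 16.262 g.
16.262/266.855 × 100 = 6.09 wt%.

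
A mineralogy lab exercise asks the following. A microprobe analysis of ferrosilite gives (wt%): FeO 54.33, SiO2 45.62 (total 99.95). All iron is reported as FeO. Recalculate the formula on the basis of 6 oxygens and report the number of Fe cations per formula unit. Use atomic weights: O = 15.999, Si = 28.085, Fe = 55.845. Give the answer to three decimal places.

1.995 Fe apfu

54.33 wt% FeO ÷ 71.844 g/mol = 0.75622 mol, giving 0.75622 Fe and 0.75622 O.
45.62 wt% SiO2 ÷ 60.083 g/mol = 0.75928 mol, giving 0.75928 Si and 1.51856 O.
Oxygen sums to 2.27478; scaling by 6/2.27478 = 2.63762 puts the formula on 6 O.
Fe: 0.75622 × 2.63762 = 1.995 atoms per formula unit.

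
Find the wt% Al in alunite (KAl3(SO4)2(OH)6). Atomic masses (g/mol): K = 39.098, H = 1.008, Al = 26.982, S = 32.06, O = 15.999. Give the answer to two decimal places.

19.54 wt%

Formula mass = 1·39.098 + 3·26.982 + 2·32.06 + 14·15.999 + 6·1.008 = 414.198 g/mol, of which 80.946 g is Al.
So Al makes up 80.946/414.198 = 0.1954 of the mass, i.e. 19.54%.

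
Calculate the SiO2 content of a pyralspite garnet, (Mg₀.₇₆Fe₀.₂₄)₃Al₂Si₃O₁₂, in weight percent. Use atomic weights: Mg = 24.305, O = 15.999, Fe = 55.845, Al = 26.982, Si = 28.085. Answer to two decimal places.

Molar mass of (Mg₀.₇₆Fe₀.₂₄)₃Al₂Si₃O₁₂ = 2.28·24.305 + 0.72·55.845 + 2·26.982 + 3·28.085 + 12·15.999 = 425.831 g/mol.
Each formula unit contains 3 Si, equivalent to 3/1 = 3.0000 mol SiO2.
M(SiO2) = 1×28.085 + 2×15.999 = 60.083 g/mol.
Mass of SiO2 per formula unit = 3.0000 × 60.083 = 180.249 g.
SiO2 wt% = 180.249 / 425.831 × 100 = 42.33%.

42.33 wt%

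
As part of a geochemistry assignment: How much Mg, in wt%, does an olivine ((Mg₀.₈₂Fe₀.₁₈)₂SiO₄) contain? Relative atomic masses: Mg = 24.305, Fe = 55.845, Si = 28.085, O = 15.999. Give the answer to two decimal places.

26.22 wt%

M((Mg₀.₈₂Fe₀.₁₈)₂SiO₄) = 152.045 g/mol.
Mg contributes 1.64 × 24.305 = 39.860 g per mole.
39.860/152.045 = 0.2622 → 26.22%.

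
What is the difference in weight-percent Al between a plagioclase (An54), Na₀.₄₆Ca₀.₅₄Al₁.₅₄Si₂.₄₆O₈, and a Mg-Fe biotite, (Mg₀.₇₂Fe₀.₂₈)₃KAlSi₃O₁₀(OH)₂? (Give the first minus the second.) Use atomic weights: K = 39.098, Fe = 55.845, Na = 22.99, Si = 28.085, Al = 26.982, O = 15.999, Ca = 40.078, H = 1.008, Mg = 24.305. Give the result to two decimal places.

9.26 percentage points

First mineral: 41.552 g Al in 270.851 g formula = 15.34 wt% Al.
Second mineral: 26.982 g Al in 443.748 g formula = 6.08 wt% Al.
15.34% − 6.08% gives a difference of 9.26 percentage points.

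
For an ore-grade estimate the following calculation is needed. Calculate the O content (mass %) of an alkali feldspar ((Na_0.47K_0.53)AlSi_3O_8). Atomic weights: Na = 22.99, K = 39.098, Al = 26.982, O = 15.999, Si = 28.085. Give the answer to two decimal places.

47.27 mass %

M((Na_0.47K_0.53)AlSi_3O_8) = 270.756 g/mol.
O contributes 8 × 15.999 = 127.992 g per mole.
127.992/270.756 = 0.4727 → 47.27%.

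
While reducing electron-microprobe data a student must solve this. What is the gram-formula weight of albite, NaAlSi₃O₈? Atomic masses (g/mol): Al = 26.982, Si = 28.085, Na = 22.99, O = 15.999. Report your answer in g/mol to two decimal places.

262.22 g/mol

M = 1*22.99 + 1*26.982 + 3*28.085 + 8*15.999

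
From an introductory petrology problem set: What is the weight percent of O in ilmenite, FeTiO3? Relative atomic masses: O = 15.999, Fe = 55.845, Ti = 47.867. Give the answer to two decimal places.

M(FeTiO3) = 151.709 g/mol.
O contributes 3 × 15.999 = 47.997 g per mole.
47.997/151.709 = 0.3164 → 31.64%.

31.64 wt%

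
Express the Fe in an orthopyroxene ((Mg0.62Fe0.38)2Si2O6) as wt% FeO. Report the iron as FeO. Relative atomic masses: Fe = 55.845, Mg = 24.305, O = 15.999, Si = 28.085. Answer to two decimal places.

M((Mg0.62Fe0.38)2Si2O6) = 224.744 g/mol; M(FeO) = 71.844 g/mol.
Moles FeO per formula unit = 0.76 Fe ÷ 1 = 0.7600.
FeO fraction = (0.7600 × 71.844) / 224.744 = 54.601/224.744 = 0.2429.

24.29 wt%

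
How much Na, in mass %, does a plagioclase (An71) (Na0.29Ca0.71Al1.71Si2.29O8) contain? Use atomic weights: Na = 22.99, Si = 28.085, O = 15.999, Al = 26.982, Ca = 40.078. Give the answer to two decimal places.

M(Na0.29Ca0.71Al1.71Si2.29O8) = 273.568 g/mol.
Na contributes 0.29 × 22.99 = 6.667 g per mole.
6.667/273.568 = 0.0244 → 2.44%.

2.44 mass %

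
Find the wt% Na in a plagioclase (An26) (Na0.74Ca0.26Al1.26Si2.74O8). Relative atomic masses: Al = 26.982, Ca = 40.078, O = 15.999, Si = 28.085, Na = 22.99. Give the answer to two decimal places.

6.39 mass %

Formula mass = 0.74·22.99 + 0.26·40.078 + 1.26·26.982 + 2.74·28.085 + 8·15.999 = 266.375 g/mol, of which 17.013 g is Na.
So Na makes up 17.013/266.375 = 0.0639 of the mass, i.e. 6.39%.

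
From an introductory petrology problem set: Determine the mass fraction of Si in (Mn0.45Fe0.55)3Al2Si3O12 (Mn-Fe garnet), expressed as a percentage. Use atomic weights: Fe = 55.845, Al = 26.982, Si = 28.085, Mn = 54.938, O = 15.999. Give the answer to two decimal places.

16.97 mass %

Formula mass = 1.35*54.938 + 1.65*55.845 + 2*26.982 + 3*28.085 + 12*15.999 = 496.518 g/mol, of which 84.255 g is Si.
So Si makes up 84.255/496.518 = 0.1697 of the mass, i.e. 16.97%.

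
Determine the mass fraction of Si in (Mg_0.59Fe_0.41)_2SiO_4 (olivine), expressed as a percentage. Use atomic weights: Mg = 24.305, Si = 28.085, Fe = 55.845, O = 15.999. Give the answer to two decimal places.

16.86 wt%

M((Mg_0.59Fe_0.41)_2SiO_4) = 166.554 g/mol.
Si contributes 1 × 28.085 = 28.085 g per mole.
28.085/166.554 = 0.1686 → 16.86%.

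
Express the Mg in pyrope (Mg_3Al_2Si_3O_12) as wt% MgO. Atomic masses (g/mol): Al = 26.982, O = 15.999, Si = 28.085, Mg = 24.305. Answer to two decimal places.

29.99 wt%

M(Mg_3Al_2Si_3O_12) = 403.122 g/mol; M(MgO) = 40.304 g/mol.
Moles MgO per formula unit = 3 Mg ÷ 1 = 3.0000.
MgO fraction = (3.0000 × 40.304) / 403.122 = 120.912/403.122 = 0.2999.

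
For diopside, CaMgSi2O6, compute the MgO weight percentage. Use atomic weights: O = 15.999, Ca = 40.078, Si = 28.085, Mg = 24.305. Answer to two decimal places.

18.61 wt%

M(CaMgSi2O6) = 216.547 g/mol; M(MgO) = 40.304 g/mol.
Moles MgO per formula unit = 1 Mg ÷ 1 = 1.0000.
MgO fraction = (1.0000 × 40.304) / 216.547 = 40.304/216.547 = 0.1861.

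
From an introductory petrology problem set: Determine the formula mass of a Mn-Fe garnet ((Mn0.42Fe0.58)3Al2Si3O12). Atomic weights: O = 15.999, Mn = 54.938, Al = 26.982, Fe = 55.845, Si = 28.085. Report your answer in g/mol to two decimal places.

The formula mass is the sum 1.26*54.938 + 1.74*55.845 + 2*26.982 + 3*28.085 + 12*15.999.

496.60 g/mol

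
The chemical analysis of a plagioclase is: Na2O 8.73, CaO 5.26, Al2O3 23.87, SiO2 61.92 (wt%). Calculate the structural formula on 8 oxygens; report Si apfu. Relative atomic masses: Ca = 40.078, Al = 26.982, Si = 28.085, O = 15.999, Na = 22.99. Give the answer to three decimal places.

2.750 Si apfu

8.73 wt% Na2O ÷ 61.979 g/mol = 0.14085 mol, giving 0.28170 Na and 0.14085 O.
5.26 wt% CaO ÷ 56.077 g/mol = 0.09380 mol, giving 0.09380 Ca and 0.09380 O.
23.87 wt% Al2O3 ÷ 101.961 g/mol = 0.23411 mol, giving 0.46822 Al and 0.70233 O.
61.92 wt% SiO2 ÷ 60.083 g/mol = 1.03057 mol, giving 1.03057 Si and 2.06114 O.
Oxygen sums to 2.99812; scaling by 8/2.99812 = 2.66834 puts the formula on 8 O.
Si: 1.03057 × 2.66834 = 2.750 atoms per formula unit.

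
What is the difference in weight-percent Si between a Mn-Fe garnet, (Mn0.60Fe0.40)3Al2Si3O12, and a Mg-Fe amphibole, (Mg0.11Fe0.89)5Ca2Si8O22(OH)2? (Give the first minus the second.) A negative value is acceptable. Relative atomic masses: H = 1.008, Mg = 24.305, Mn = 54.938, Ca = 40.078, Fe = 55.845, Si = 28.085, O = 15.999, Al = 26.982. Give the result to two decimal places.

-6.60 percentage points

M((Mn0.60Fe0.40)3Al2Si3O12) = 496.109 g/mol, so wt% Si = 84.255/496.109 × 100 = 16.98%.
M((Mg0.11Fe0.89)5Ca2Si8O22(OH)2) = 952.706 g/mol, so wt% Si = 224.680/952.706 × 100 = 23.58%.
16.98 − 23.58 = -6.60 pp.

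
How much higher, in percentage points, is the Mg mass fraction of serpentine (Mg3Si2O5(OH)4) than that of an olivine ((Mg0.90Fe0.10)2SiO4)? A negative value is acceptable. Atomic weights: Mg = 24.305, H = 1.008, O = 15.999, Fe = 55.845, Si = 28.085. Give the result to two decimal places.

Mg in Mg3Si2O5(OH)4: molar mass 277.108 g/mol; 3×24.305 = 72.915 g → 26.31 wt%.
Mg in (Mg0.90Fe0.10)2SiO4: molar mass 146.999 g/mol; 1.80×24.305 = 43.749 g → 29.76 wt%.
Difference = 26.31 − 29.76 = -3.45 percentage points.

-3.45 percentage points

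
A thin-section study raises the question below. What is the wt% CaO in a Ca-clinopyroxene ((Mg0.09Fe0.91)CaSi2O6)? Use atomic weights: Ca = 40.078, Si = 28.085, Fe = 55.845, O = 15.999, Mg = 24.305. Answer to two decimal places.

Formula mass = 245.248 g/mol.
1 Ca → 1.0000 mol CaO per formula unit; M(CaO) = 56.077, so CaO mass = 56.077 g.
56.077/245.248 × 100 = 22.87 wt%.

22.87 wt%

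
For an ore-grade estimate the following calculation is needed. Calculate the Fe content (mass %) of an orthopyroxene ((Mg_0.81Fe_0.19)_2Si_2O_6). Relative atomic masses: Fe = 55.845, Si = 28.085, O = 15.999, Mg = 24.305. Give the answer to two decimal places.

9.97 mass %

M((Mg_0.81Fe_0.19)_2Si_2O_6) = 212.759 g/mol.
Fe contributes 0.38 × 55.845 = 21.221 g per mole.
21.221/212.759 = 0.0997 → 9.97%.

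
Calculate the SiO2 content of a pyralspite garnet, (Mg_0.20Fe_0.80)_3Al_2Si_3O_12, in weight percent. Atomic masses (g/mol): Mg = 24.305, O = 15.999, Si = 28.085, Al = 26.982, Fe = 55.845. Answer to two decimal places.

37.64 wt%

Molar mass of (Mg_0.20Fe_0.80)_3Al_2Si_3O_12 = 0.60×24.305 + 2.40×55.845 + 2×26.982 + 3×28.085 + 12×15.999 = 478.818 g/mol.
Each formula unit contains 3 Si, equivalent to 3/1 = 3.0000 mol SiO2.
M(SiO2) = 1×28.085 + 2×15.999 = 60.083 g/mol.
Mass of SiO2 per formula unit = 3.0000 × 60.083 = 180.249 g.
SiO2 wt% = 180.249 / 478.818 × 100 = 37.64%.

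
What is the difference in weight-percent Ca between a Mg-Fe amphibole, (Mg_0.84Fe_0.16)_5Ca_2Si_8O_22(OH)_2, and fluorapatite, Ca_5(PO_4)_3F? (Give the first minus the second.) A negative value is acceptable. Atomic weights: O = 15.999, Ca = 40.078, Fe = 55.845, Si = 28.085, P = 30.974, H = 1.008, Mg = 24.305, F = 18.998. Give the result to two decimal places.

-30.17 percentage points

M((Mg_0.84Fe_0.16)_5Ca_2Si_8O_22(OH)_2) = 837.585 g/mol, so wt% Ca = 80.156/837.585 × 100 = 9.57%.
M(Ca_5(PO_4)_3F) = 504.298 g/mol, so wt% Ca = 200.390/504.298 × 100 = 39.74%.
9.57 − 39.74 = -30.17 pp.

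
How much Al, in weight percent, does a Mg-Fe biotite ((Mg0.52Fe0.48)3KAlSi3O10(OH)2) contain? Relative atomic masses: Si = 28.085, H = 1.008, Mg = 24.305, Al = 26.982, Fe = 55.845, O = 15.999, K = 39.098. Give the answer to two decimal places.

5.83 weight percent

M((Mg0.52Fe0.48)3KAlSi3O10(OH)2) = 462.672 g/mol.
Al contributes 1 × 26.982 = 26.982 g per mole.
26.982/462.672 = 0.0583 → 5.83%.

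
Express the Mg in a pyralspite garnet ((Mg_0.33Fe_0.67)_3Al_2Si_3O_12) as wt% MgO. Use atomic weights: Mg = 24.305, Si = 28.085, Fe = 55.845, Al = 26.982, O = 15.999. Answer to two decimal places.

8.55 wt%

Molar mass of (Mg_0.33Fe_0.67)_3Al_2Si_3O_12 = 0.99*24.305 + 2.01*55.845 + 2*26.982 + 3*28.085 + 12*15.999 = 466.517 g/mol.
Each formula unit contains 0.99 Mg, equivalent to 0.99/1 = 0.9900 mol MgO.
M(MgO) = 1×24.305 + 1×15.999 = 40.304 g/mol.
Mass of MgO per formula unit = 0.9900 × 40.304 = 39.901 g.
MgO wt% = 39.901 / 466.517 × 100 = 8.55%.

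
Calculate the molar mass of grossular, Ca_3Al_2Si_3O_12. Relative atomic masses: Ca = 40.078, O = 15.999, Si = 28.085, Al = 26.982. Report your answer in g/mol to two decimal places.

Ca: 3 × 40.078 = 120.2340
Al: 2 × 26.982 = 53.9640
Si: 3 × 28.085 = 84.2550
O: 12 × 15.999 = 191.9880
Summing the contributions gives the formula mass.

450.44 g/mol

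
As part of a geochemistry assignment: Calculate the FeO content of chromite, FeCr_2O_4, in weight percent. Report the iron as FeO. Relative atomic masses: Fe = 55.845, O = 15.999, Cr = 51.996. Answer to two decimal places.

32.10 wt%

Formula mass = 223.833 g/mol.
1 Fe → 1.0000 mol FeO per formula unit; M(FeO) = 71.844, so FeO mass = 71.844 g.
71.844/223.833 × 100 = 32.10 wt%.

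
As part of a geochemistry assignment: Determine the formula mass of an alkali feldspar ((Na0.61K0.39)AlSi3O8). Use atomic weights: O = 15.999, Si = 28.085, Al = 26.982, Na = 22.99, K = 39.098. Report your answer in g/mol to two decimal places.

268.50 g/mol

Na: 0.61 × 22.99 = 14.0239
K: 0.39 × 39.098 = 15.2482
Al: 1 × 26.982 = 26.9820
Si: 3 × 28.085 = 84.2550
O: 8 × 15.999 = 127.9920
Summing the contributions gives the formula mass.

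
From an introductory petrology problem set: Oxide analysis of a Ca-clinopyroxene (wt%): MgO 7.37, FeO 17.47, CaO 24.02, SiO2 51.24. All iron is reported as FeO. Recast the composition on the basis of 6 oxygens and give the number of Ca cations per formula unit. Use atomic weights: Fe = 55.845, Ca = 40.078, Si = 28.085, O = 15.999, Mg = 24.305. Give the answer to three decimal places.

MgO: 7.37/40.304 = 0.18286 mol → 0.18286 mol Mg, 0.18286 mol O.
FeO: 17.47/71.844 = 0.24317 mol → 0.24317 mol Fe, 0.24317 mol O.
CaO: 24.02/56.077 = 0.42834 mol → 0.42834 mol Ca, 0.42834 mol O.
SiO2: 51.24/60.083 = 0.85282 mol → 0.85282 mol Si, 1.70564 mol O.
Total oxygen = 2.56001 mol. Normalization factor = 6/2.56001 = 2.34374.
Ca per 6 O = 0.42834 × 2.34374 = 1.004.

1.004 Ca apfu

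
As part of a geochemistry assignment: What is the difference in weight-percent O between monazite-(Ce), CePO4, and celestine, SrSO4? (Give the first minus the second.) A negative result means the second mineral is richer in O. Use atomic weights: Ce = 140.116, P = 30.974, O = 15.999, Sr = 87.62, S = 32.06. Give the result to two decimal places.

O in CePO4: molar mass 235.086 g/mol; 4×15.999 = 63.996 g → 27.22 wt%.
O in SrSO4: molar mass 183.676 g/mol; 4×15.999 = 63.996 g → 34.84 wt%.
Difference = 27.22 − 34.84 = -7.62 percentage points.

-7.62 percentage points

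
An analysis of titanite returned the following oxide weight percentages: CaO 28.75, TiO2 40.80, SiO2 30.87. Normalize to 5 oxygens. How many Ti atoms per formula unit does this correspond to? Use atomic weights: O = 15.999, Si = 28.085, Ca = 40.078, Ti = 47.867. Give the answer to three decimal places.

0.997 Ti apfu

28.75 wt% CaO ÷ 56.077 g/mol = 0.51269 mol, giving 0.51269 Ca and 0.51269 O.
40.80 wt% TiO2 ÷ 79.865 g/mol = 0.51086 mol, giving 0.51086 Ti and 1.02172 O.
30.87 wt% SiO2 ÷ 60.083 g/mol = 0.51379 mol, giving 0.51379 Si and 1.02758 O.
Oxygen sums to 2.56199; scaling by 5/2.56199 = 1.95161 puts the formula on 5 O.
Ti: 0.51086 × 1.95161 = 0.997 atoms per formula unit.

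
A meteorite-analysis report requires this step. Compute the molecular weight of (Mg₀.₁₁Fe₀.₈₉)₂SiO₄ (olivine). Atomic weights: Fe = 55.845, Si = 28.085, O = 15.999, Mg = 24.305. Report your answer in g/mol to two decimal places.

M = 0.22·24.305 + 1.78·55.845 + 1·28.085 + 4·15.999

196.83 g/mol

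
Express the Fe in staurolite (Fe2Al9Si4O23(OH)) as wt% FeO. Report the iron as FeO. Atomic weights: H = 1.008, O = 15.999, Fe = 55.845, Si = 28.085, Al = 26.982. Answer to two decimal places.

16.87 wt%

Formula mass = 851.852 g/mol.
2 Fe → 2.0000 mol FeO per formula unit; M(FeO) = 71.844, so FeO mass = 143.688 g.
143.688/851.852 × 100 = 16.87 wt%.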